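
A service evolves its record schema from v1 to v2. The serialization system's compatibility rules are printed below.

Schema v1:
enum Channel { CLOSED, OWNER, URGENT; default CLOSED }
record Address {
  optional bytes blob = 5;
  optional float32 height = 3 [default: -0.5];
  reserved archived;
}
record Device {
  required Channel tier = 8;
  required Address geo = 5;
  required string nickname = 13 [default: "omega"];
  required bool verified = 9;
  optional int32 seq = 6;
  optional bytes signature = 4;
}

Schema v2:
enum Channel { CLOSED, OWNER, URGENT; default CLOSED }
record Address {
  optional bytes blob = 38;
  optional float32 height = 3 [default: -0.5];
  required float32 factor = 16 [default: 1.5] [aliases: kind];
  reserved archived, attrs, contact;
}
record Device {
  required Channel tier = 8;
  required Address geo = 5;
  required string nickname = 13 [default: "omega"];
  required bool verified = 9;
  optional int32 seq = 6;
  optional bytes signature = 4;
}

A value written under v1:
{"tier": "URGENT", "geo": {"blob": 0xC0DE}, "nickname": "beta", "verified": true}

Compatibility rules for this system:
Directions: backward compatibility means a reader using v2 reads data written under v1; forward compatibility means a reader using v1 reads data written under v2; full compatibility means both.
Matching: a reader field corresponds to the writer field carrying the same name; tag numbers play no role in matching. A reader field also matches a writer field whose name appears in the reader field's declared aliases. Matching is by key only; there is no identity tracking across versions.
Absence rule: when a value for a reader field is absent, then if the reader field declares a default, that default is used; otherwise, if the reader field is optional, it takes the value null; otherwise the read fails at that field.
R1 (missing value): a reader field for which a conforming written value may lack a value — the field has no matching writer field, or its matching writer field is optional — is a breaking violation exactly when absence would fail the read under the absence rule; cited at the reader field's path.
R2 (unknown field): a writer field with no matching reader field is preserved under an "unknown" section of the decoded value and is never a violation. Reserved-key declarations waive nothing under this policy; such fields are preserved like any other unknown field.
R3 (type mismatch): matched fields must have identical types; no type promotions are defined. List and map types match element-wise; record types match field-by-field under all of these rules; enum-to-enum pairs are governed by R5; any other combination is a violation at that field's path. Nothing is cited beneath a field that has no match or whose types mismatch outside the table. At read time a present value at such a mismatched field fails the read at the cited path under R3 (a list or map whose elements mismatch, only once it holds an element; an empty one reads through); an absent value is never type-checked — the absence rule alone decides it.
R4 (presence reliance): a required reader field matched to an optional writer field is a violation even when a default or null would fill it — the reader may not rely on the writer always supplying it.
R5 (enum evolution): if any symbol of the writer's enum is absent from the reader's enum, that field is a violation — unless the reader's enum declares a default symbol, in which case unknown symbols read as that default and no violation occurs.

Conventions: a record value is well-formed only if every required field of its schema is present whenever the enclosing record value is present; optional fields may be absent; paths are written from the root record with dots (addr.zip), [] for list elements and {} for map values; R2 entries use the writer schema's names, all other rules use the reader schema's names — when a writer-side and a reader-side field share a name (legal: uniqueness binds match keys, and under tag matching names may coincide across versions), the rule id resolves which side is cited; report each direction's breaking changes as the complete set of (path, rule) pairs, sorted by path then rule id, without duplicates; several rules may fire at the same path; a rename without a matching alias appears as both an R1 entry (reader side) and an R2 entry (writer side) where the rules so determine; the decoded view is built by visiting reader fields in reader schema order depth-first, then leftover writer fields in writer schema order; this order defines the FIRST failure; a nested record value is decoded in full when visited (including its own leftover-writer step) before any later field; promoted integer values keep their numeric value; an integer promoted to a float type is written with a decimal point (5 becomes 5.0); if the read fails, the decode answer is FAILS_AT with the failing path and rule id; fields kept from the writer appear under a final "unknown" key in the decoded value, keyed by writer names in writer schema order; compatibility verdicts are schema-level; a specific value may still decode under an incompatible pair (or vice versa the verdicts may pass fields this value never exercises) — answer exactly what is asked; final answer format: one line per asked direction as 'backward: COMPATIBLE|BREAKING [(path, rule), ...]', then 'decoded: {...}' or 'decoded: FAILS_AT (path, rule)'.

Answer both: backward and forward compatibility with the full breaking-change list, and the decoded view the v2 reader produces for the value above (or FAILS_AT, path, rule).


each type pair in Device: writer, then reader
checking backward for Device: reader v2 against writer v1:
  tier: paired with writer tier (Channel -> Channel; writer required)
  geo: paired with writer geo (Address -> Address; writer required)
  nickname: paired with writer nickname (string -> string; writer required)
  verified: paired with writer verified (bool -> bool; writer required)
  seq: paired with writer seq (int32 -> int32; writer optional)
  signature: paired with writer signature (bytes -> bytes; writer optional)
  geo.blob: paired with writer geo.blob (bytes -> bytes; writer optional)
  geo.height: paired with writer geo.height (float32 -> float32; writer optional)
  no writer field matches reader geo.factor
  => no violations; backward on Device: COMPATIBLE
checking forward for Device: reader v1 against writer v2:
  tier: paired with writer tier (Channel -> Channel; writer required)
  geo: paired with writer geo (Address -> Address; writer required)
  nickname: paired with writer nickname (string -> string; writer required)
  verified: paired with writer verified (bool -> bool; writer required)
  seq: paired with writer seq (int32 -> int32; writer optional)
  signature: paired with writer signature (bytes -> bytes; writer optional)
  geo.blob: paired with writer geo.blob (bytes -> bytes; writer optional)
  geo.height: paired with writer geo.height (float32 -> float32; writer optional)
  geo.factor (writer side), unknown to reader
  => no violations; forward on Device: COMPATIBLE
decode walk for Device under reader schema v2:
  tier := "URGENT"
  geo.blob := 0xC0DE
  geo.height := -0.5 (no value, default fills)
  geo.factor := 1.5 (no value, default fills)
  nickname := "beta"
  verified := true
  seq := null (not supplied -> null)
  signature := null (not supplied -> null)
  => decoded: {"tier": "URGENT", "geo": {"blob": 0xC0DE, "height": -0.5, "factor": 1.5}, "nickname": "beta", "verified": true, "seq": null, "signature": null}

backward: COMPATIBLE []; forward: COMPATIBLE []; decoded: {"tier": "URGENT", "geo": {"blob": 0xC0DE, "height": -0.5, "factor": 1.5}, "nickname": "beta", "verified": true, "seq": null, "signature": null}


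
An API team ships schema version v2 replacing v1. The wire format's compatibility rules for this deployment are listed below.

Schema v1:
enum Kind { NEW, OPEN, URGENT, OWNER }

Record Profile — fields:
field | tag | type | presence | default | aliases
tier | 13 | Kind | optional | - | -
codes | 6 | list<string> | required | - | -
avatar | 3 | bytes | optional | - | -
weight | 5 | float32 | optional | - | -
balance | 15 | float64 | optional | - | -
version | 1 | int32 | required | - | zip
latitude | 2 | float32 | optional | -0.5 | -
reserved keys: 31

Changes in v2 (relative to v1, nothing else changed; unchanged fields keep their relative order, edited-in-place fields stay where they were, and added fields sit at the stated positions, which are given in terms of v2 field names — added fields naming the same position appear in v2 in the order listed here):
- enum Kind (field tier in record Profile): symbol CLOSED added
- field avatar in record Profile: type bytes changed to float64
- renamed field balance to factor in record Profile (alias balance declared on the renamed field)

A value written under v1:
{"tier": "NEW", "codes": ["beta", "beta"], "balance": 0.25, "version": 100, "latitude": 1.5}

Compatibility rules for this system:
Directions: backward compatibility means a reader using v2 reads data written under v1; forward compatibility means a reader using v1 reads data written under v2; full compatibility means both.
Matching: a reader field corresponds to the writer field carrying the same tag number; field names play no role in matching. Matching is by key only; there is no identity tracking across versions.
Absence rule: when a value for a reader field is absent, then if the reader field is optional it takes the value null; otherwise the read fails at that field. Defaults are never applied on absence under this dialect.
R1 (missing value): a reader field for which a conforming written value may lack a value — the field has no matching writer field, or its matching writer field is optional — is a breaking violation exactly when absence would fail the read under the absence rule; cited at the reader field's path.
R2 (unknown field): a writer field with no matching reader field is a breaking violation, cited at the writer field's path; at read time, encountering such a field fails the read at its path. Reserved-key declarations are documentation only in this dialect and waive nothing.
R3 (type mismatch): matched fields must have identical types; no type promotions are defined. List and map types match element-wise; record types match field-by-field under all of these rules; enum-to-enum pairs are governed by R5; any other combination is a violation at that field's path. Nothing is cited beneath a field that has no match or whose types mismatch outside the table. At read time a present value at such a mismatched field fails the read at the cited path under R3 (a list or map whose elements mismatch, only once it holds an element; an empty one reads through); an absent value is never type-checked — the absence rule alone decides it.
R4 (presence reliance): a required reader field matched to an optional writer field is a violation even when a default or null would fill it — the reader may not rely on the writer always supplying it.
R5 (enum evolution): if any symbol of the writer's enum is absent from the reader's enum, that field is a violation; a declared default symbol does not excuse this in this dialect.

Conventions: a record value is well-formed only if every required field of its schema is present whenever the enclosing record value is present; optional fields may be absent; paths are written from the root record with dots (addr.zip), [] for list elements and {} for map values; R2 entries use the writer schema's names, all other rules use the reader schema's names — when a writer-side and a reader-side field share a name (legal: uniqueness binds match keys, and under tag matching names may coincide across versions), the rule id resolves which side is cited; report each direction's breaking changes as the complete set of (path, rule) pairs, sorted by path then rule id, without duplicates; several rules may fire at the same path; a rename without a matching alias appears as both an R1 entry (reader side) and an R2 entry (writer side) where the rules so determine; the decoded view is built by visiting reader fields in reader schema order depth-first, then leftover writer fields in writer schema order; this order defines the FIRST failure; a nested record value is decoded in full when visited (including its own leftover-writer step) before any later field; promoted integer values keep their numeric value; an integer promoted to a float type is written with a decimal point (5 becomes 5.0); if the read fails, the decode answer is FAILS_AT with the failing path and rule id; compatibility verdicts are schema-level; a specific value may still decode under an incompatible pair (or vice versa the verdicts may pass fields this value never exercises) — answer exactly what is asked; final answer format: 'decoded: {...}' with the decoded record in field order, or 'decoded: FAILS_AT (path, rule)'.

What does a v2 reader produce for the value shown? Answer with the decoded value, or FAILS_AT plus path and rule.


decoded: {"tier": "NEW", "codes": ["beta", "beta"], "avatar": null, "weight": null, "factor": 0.25, "version": 100, "latitude": 1.5}

arrows below run writer -> reader for Profile
decode walk for Profile under reader schema v2:
  tier := "NEW"
  codes := ["beta", "beta"]
  avatar := null (absent, optional -> null)
  weight := null (absent, optional -> null)
  factor := 0.25 (from writer balance)
  version := 100
  latitude := 1.5
  => decoded: {"tier": "NEW", "codes": ["beta", "beta"], "avatar": null, "weight": null, "factor": 0.25, "version": 100, "latitude": 1.5}
diffs on Profile not affecting the asked answer:
  enum Kind (field tier in record Profile): symbol CLOSED added -> matters for Profile compatibility verdicts, not for this value's decode
  field avatar in record Profile: type bytes changed to float64 -> matters for Profile compatibility verdicts, not for this value's decode


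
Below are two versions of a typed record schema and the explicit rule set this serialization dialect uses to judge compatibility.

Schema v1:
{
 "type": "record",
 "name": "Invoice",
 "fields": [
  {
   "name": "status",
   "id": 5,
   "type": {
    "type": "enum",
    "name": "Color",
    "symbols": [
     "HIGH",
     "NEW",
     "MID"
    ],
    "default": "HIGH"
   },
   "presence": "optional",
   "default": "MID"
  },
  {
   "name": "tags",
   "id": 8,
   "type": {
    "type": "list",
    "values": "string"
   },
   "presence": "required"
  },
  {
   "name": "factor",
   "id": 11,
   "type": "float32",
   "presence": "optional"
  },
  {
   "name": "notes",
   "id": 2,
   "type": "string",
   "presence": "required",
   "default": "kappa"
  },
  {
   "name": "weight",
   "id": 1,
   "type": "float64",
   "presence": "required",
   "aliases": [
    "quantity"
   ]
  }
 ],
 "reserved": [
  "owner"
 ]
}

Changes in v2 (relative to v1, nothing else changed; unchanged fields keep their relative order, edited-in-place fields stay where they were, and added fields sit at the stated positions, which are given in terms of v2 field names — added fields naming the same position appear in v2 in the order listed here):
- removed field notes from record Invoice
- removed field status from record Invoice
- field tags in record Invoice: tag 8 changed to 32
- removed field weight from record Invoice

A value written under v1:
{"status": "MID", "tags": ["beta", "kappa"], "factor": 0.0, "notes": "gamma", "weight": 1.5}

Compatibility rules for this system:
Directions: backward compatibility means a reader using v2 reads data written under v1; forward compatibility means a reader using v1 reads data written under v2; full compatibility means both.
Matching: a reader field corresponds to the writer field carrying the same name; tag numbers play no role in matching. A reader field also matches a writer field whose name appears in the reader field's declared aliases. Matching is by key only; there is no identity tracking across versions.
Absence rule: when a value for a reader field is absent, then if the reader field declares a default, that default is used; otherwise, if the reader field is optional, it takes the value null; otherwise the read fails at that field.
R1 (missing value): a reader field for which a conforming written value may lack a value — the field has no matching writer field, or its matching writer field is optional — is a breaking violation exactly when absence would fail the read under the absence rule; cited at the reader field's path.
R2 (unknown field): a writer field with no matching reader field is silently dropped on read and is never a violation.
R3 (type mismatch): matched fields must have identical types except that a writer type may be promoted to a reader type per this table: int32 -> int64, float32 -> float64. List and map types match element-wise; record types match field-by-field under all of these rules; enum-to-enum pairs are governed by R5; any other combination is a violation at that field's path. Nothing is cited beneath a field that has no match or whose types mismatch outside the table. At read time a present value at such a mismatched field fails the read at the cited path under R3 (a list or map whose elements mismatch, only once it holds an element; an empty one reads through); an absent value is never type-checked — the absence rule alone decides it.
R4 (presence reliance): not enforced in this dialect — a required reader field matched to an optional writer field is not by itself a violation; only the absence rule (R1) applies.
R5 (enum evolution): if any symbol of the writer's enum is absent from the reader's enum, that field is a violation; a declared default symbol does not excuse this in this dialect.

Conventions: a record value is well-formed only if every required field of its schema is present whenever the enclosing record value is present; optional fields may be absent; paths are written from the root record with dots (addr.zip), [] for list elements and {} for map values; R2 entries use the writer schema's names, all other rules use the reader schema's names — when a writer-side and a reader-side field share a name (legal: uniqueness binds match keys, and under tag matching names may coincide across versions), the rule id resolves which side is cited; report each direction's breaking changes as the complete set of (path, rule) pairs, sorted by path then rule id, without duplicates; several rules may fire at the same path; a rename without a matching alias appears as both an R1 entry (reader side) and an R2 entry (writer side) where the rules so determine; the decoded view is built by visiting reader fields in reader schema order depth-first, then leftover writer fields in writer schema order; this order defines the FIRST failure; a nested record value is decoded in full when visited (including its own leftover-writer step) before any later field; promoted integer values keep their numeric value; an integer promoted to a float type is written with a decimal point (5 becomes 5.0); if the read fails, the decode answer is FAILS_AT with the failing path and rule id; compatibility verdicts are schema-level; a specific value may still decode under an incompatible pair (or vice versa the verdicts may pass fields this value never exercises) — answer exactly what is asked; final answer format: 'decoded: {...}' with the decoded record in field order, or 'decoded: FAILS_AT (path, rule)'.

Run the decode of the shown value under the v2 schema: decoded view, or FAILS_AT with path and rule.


decoded: {"tags": ["beta", "kappa"], "factor": 0.0}

each type pair in Invoice: writer, then reader
migrating the Invoice value to v2:
  tags := ["beta", "kappa"]
  factor := 0.0
  writer status: no reader field; dropped
  writer notes: no reader field; dropped
  writer weight: no reader field; dropped
  => decoded: {"tags": ["beta", "kappa"], "factor": 0.0}
the rest of the Invoice diff is inert for this question:
  field tags in record Invoice: tag 8 changed to 32 -> inert under this dialect — no rule fires on Invoice and the result does not move


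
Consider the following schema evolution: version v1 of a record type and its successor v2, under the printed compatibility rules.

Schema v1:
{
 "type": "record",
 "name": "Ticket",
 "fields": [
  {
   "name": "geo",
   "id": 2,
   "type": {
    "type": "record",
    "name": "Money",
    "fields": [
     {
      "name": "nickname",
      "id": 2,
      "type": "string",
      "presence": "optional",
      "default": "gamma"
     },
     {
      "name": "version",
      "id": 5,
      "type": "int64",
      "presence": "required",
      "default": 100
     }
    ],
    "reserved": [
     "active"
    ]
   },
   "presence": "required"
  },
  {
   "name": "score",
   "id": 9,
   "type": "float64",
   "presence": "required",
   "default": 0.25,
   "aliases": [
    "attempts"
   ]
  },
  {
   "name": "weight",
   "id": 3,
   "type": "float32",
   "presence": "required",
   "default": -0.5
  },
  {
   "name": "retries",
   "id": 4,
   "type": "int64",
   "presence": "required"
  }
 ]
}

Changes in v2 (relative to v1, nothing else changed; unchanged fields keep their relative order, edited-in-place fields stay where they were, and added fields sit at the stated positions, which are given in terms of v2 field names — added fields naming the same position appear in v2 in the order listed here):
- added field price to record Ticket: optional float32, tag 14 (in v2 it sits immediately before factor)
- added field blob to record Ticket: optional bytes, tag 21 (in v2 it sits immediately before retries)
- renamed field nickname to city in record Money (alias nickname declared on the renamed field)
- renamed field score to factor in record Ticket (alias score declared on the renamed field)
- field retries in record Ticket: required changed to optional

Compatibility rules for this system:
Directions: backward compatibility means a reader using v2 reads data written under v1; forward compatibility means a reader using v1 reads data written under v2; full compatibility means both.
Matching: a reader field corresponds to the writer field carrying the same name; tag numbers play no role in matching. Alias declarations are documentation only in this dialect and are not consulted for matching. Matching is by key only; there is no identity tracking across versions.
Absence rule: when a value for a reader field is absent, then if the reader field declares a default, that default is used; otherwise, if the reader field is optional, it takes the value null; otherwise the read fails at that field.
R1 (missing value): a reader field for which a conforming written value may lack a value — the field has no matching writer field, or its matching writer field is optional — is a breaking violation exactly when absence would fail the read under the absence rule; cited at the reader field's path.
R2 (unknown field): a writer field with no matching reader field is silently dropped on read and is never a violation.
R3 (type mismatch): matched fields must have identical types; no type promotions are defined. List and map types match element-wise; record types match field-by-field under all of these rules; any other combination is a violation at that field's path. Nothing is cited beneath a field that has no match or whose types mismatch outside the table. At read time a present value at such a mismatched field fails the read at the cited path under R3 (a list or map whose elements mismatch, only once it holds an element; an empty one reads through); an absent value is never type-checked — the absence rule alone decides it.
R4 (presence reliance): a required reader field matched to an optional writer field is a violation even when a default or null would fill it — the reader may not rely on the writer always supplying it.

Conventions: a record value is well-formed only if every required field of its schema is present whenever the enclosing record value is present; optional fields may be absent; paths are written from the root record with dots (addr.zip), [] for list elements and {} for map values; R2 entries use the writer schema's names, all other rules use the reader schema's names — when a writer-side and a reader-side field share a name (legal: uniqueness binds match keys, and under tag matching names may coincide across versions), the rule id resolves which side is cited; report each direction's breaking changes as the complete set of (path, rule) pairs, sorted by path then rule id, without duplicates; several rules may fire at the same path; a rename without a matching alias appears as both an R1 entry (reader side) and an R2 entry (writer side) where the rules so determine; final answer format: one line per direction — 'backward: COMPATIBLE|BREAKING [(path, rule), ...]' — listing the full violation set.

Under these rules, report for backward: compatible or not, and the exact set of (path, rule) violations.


backward: COMPATIBLE []

arrows below run writer -> reader for Ticket
backward analysis of Ticket with v2 as reader and v1 as writer:
  writer required, Money -> Money: reader geo maps from writer geo
  no writer field matches reader price
  no writer field matches reader factor
  writer required, float32 -> float32: reader weight maps from writer weight
  no writer field matches reader blob
  writer required, int64 -> int64: reader retries maps from writer retries
  writer field score has no reader counterpart
  no writer field matches reader geo.city
  writer required, int64 -> int64: reader geo.version maps from writer geo.version
  writer field geo.nickname has no reader counterpart
  => no violations; backward on Ticket: COMPATIBLE
diffs on Ticket not affecting the asked answer:
  added field price to record Ticket: optional float32, tag 14 (in v2 it sits immediately before factor) -> inert for the asked Ticket verdict: nothing fires
  added field blob to record Ticket: optional bytes, tag 21 (in v2 it sits immediately before retries) -> inert for the asked Ticket verdict: nothing fires
  renamed field nickname to city in record Money (alias nickname declared on the renamed field) -> inert for the asked Ticket verdict: nothing fires
  renamed field score to factor in record Ticket (alias score declared on the renamed field) -> inert for the asked Ticket verdict: nothing fires
  field retries in record Ticket: required changed to optional -> its effect on Ticket is confined to the forward direction, not asked


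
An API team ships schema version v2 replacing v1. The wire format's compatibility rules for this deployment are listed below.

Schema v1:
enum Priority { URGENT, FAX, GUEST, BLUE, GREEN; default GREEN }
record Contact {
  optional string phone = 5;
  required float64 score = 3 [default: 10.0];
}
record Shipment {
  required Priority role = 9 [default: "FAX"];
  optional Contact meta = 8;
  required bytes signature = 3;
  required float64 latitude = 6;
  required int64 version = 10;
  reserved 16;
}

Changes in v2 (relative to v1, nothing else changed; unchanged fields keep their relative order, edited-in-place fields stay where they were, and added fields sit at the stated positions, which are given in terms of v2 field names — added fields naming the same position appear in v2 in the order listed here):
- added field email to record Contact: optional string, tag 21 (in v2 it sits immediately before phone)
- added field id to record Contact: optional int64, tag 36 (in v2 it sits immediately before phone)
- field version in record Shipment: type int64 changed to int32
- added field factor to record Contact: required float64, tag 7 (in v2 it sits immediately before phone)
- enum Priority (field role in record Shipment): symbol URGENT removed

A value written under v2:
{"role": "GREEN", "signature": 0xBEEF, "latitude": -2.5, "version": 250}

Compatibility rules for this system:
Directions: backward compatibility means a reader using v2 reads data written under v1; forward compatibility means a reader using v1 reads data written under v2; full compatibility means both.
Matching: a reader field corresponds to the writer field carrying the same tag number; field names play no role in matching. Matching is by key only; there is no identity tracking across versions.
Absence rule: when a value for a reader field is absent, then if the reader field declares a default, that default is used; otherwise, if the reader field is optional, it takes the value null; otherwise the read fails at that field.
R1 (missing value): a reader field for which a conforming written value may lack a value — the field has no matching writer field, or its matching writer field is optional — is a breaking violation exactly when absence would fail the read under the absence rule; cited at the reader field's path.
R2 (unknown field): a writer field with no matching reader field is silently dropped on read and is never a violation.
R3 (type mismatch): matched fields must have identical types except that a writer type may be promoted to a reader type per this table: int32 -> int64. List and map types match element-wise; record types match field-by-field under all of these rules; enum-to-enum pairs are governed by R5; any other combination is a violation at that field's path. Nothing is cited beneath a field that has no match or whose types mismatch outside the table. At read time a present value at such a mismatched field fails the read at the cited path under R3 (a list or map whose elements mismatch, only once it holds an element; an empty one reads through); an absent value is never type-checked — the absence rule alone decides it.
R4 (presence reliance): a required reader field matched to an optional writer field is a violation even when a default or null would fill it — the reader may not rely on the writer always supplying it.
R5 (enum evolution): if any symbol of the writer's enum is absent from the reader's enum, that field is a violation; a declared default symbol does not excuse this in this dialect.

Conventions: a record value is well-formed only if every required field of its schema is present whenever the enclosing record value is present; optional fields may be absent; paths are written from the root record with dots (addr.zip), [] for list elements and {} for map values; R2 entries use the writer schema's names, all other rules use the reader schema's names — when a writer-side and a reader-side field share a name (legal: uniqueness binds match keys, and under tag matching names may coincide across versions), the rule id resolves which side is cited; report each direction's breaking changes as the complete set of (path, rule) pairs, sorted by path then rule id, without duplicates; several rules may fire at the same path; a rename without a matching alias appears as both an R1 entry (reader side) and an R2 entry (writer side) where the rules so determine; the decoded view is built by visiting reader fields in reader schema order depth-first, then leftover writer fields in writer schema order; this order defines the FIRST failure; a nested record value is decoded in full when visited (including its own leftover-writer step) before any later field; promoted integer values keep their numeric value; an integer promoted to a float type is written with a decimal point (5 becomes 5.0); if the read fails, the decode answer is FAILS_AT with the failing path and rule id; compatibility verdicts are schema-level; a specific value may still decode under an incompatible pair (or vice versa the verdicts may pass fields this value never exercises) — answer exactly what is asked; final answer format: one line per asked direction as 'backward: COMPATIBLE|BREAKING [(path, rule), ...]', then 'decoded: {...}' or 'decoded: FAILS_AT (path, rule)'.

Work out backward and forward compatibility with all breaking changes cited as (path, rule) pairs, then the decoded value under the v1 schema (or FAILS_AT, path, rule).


arrows below run writer -> reader for Shipment
backward analysis of Shipment with v2 as reader and v1 as writer:
  writer required, Priority -> Priority: reader role maps from writer role
  writer optional, Contact -> Contact: reader meta maps from writer meta
  writer required, bytes -> bytes: reader signature maps from writer signature
  writer required, float64 -> float64: reader latitude maps from writer latitude
  writer required, int64 -> int32: reader version maps from writer version
  meta.email: no writer match
  meta.id: no writer match
  meta.factor: no writer match
  writer optional, string -> string: reader meta.phone maps from writer meta.phone
  writer required, float64 -> float64: reader meta.score maps from writer meta.score
  breaking: (meta.factor, R1)
  breaking: (role, R5)
  breaking: (version, R3)
  => backward verdict for Shipment: BREAKING, 3 violation(s)
forward analysis of Shipment with v1 as reader and v2 as writer:
  writer required, Priority -> Priority: reader role maps from writer role
  writer optional, Contact -> Contact: reader meta maps from writer meta
  writer required, bytes -> bytes: reader signature maps from writer signature
  writer required, float64 -> float64: reader latitude maps from writer latitude
  writer required, int32 -> int64: reader version maps from writer version
  writer optional, string -> string: reader meta.phone maps from writer meta.phone
  writer required, float64 -> float64: reader meta.score maps from writer meta.score
  writer field meta.email has no reader counterpart
  writer field meta.id has no reader counterpart
  writer field meta.factor has no reader counterpart
  => no violations; forward on Shipment: COMPATIBLE
migrating the Shipment value to v1:
  role := "GREEN"
  meta := null (not supplied -> null)
  signature := 0xBEEF
  latitude := -2.5
  version := 250 (int32 -> int64)
  => decoded: {"role": "GREEN", "meta": null, "signature": 0xBEEF, "latitude": -2.5, "version": 250}

backward: BREAKING [(meta.factor, R1), (role, R5), (version, R3)]; forward: COMPATIBLE []; decoded: {"role": "GREEN", "meta": null, "signature": 0xBEEF, "latitude": -2.5, "version": 250}


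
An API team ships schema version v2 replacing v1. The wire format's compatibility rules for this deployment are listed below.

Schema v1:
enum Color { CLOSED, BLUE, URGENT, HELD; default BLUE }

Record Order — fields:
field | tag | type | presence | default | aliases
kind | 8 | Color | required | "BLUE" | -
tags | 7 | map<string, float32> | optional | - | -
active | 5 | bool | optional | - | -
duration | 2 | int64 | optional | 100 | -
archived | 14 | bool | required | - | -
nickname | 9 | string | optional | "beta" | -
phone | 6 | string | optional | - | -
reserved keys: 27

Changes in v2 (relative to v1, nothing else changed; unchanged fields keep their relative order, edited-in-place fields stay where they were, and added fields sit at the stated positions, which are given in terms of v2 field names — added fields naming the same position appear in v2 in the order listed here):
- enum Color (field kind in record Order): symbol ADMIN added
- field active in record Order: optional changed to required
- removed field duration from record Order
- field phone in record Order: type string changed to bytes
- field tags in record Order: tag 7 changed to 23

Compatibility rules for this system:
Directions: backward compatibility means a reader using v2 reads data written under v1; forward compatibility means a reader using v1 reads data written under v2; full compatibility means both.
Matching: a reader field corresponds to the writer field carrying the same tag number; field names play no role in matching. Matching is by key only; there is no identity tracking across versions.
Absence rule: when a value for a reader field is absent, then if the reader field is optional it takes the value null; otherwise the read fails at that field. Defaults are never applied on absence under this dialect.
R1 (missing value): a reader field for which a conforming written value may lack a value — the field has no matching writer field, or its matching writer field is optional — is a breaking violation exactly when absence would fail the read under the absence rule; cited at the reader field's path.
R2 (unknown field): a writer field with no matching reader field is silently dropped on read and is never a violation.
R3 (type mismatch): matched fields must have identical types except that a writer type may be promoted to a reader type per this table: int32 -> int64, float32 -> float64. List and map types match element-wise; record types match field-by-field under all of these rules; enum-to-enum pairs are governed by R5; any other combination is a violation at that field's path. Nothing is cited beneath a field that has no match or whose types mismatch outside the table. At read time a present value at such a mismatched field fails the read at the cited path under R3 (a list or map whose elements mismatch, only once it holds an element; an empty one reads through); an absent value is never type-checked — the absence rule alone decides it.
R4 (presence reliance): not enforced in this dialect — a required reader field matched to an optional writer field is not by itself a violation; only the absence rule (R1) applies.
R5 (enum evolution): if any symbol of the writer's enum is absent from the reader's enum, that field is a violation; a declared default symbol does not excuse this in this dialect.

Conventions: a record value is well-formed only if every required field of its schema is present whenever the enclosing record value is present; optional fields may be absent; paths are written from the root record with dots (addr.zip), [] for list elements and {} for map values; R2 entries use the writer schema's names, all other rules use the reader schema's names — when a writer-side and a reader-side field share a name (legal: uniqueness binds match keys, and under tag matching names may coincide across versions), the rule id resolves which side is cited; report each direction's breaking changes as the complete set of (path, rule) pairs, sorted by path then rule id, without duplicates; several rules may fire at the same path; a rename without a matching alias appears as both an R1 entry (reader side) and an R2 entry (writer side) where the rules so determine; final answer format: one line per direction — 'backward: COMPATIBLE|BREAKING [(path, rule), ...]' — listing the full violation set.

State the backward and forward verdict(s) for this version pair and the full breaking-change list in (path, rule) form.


in Order below, arrows point writer -> reader
backward pass over Order, reader schema v2, writer schema v1:
  kind: Color -> Color, writer required; from kind
  tags has no writer counterpart
  active: bool -> bool, writer optional; from active
  archived: bool -> bool, writer required; from archived
  nickname: string -> string, writer optional; from nickname
  phone: string -> bytes, writer optional; from phone
  tags (writer side), unknown to reader
  duration (writer side), unknown to reader
  R1 fires at active
  R3 fires at phone
  => backward verdict for Order: BREAKING, 2 violation(s)
forward pass over Order, reader schema v1, writer schema v2:
  kind: Color -> Color, writer required; from kind
  tags has no writer counterpart
  active: bool -> bool, writer required; from active
  duration has no writer counterpart
  archived: bool -> bool, writer required; from archived
  nickname: string -> string, writer optional; from nickname
  phone: bytes -> string, writer optional; from phone
  tags (writer side), unknown to reader
  R5 fires at kind
  R3 fires at phone
  => forward verdict for Order: BREAKING, 2 violation(s)

backward: BREAKING [(active, R1), (phone, R3)]; forward: BREAKING [(kind, R5), (phone, R3)]


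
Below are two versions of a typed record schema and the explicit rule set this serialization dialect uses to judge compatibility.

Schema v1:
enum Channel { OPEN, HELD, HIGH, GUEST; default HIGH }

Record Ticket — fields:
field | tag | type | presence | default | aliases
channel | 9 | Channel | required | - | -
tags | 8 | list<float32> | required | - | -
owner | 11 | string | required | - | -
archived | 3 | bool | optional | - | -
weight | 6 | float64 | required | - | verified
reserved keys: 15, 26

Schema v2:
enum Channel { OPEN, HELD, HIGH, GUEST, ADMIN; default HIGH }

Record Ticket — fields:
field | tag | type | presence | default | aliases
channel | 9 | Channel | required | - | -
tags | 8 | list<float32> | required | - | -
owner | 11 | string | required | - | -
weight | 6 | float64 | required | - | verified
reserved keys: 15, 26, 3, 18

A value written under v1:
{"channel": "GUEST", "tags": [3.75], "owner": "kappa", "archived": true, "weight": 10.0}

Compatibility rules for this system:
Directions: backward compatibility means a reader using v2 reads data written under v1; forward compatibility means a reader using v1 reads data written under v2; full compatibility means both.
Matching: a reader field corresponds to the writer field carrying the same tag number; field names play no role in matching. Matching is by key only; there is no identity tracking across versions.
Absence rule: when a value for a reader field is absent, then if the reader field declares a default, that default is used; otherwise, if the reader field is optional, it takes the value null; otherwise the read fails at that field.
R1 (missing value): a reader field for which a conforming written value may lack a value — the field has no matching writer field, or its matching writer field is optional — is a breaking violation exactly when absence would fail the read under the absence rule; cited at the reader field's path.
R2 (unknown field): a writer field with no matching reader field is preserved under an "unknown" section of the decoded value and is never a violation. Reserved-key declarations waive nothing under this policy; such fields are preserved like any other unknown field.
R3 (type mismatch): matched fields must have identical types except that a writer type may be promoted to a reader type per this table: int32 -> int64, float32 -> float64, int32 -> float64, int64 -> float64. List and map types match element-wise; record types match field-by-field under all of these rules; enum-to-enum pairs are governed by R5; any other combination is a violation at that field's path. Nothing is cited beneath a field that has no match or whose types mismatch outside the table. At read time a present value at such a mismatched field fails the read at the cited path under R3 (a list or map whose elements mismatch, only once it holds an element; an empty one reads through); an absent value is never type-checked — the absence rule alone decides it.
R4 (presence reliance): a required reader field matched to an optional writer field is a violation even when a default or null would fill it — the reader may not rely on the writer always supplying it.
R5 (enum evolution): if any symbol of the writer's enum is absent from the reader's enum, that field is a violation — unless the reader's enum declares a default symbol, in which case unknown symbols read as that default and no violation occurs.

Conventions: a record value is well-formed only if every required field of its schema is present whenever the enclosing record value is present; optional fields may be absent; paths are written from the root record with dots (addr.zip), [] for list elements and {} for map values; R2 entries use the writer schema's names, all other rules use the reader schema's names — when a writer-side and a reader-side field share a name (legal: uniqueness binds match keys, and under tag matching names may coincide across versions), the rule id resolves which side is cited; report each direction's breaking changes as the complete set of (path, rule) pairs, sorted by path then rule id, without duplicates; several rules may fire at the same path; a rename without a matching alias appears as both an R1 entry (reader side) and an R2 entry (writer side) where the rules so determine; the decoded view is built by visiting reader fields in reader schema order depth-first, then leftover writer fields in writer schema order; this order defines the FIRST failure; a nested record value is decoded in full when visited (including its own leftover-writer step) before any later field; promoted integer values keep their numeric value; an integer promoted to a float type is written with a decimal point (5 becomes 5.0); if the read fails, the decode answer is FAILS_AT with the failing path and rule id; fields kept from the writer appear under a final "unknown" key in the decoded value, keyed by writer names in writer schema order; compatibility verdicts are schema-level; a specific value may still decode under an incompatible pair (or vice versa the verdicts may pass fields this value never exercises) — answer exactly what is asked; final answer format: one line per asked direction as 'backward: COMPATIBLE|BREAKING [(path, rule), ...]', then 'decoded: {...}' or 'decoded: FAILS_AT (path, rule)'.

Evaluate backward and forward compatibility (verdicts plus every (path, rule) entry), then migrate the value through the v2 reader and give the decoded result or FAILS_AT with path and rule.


backward: COMPATIBLE []; forward: COMPATIBLE []; decoded: {"channel": "GUEST", "tags": [3.75], "owner": "kappa", "weight": 10.0, "unknown": {"archived": true}}

the writer's type comes first in each Ticket pair
checking backward for Ticket: reader v2 against writer v1:
  channel: paired with writer channel (Channel -> Channel; writer required)
  tags: paired with writer tags (list<float32> -> list<float32>; writer required)
  owner: paired with writer owner (string -> string; writer required)
  weight: paired with writer weight (float64 -> float64; writer required)
  archived (writer side), unknown to reader
  nothing fires on Ticket: backward is COMPATIBLE
checking forward for Ticket: reader v1 against writer v2:
  channel: paired with writer channel (Channel -> Channel; writer required)
  tags: paired with writer tags (list<float32> -> list<float32>; writer required)
  owner: paired with writer owner (string -> string; writer required)
  archived has no writer counterpart
  weight: paired with writer weight (float64 -> float64; writer required)
  nothing fires on Ticket: forward is COMPATIBLE
migrating the Ticket value to v2:
  channel := "GUEST"
  tags := [3.75]
  owner := "kappa"
  weight := 10.0
  writer archived: kept under "unknown"
  => decoded: {"channel": "GUEST", "tags": [3.75], "owner": "kappa", "weight": 10.0, "unknown": {"archived": true}}
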